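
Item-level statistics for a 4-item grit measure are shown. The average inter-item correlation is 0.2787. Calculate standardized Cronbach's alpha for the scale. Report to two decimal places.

standardized Cronbach's alpha = 0.61

Standardized α = k·r̄ / (1 + (k−1)·r̄) = 4 × 0.2787 / (1 + 3 × 0.2787)
  = 1.1148 / 1.8361 = 0.61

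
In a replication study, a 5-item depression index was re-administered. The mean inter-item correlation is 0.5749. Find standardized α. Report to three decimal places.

Standardized α = k·r̄ / (1 + (k−1)·r̄) = 5 × 0.5749 / (1 + 4 × 0.5749)
  = 2.8745 / 3.2996 = 0.871

α = 0.871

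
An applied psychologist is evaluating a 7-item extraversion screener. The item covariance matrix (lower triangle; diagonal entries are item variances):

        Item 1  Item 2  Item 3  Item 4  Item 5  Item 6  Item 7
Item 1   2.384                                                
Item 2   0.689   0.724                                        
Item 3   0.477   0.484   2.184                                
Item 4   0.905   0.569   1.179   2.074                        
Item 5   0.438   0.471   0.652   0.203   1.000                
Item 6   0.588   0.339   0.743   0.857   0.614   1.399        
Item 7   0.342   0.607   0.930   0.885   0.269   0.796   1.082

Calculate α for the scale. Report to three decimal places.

sum of item variances = 2.384 + 0.724 + 2.184 + 2.074 + 1.000 + 1.399 + 1.082 = 10.847
Sum of the distinct covariances = 13.037
total variance = 10.847 + 2 × 13.037 = 36.921
α = (k/(k−1))·(1 − sum of item variances/total variance) = (7/6)·(1 − 10.847/36.921) = 0.824

α = 0.824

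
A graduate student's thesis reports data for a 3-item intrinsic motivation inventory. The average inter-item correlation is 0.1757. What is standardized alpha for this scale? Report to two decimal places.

Standardized α = k·r̄ / (1 + (k−1)·r̄) = 3 × 0.1757 / (1 + 2 × 0.1757)
  = 0.5271 / 1.3514 = 0.39

standardized alpha = 0.39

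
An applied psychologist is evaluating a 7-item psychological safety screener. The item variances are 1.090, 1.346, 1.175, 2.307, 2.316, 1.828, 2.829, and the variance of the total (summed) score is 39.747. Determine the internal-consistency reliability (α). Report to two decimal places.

ΣVar(i) = 1.090 + 1.346 + 1.175 + 2.307 + 2.316 + 1.828 + 2.829 = 12.891
α = (k/(k−1))·(1 − ΣVar(i)/Var(T)) = (7/6)·(1 − 12.891/39.747) = 0.79

α = 0.79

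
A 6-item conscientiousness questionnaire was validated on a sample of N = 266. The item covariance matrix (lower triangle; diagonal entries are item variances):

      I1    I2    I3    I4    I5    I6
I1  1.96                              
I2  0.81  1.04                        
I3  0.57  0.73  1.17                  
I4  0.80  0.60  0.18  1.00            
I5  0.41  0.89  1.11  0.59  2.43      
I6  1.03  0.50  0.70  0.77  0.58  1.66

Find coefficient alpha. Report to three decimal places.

Σσ²ᵢ = 1.96 + 1.04 + 1.17 + 1.00 + 2.43 + 1.66 = 9.26
Sum of the distinct covariances = 10.27
σ²_T = 9.26 + 2 × 10.27 = 29.80
α = (k/(k−1))·(1 − Σσ²ᵢ/σ²_T) = (6/5)·(1 − 9.26/29.80) = 0.827

coefficient alpha = 0.827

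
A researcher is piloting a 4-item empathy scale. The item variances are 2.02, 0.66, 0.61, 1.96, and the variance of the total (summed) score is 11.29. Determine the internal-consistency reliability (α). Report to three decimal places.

Σσ²ᵢ = 2.02 + 0.66 + 0.61 + 1.96 = 5.25
α = (k/(k−1))·(1 − Σσ²ᵢ/σ²_T) = (4/3)·(1 − 5.25/11.29) = 0.713

α = 0.713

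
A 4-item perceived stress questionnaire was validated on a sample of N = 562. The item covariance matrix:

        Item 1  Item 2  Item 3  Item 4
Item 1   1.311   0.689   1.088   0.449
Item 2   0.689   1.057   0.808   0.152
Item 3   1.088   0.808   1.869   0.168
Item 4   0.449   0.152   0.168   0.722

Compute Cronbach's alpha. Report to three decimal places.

Cronbach's alpha = 0.767

sum of item variances = 1.311 + 1.057 + 1.869 + 0.722 = 4.959
Σ_{i<j} σ_ij = 3.354
Var(T) = 4.959 + 2 × 3.354 = 11.667
α = (k/(k−1))·(1 − sum of item variances/Var(T)) = (4/3)·(1 − 4.959/11.667) = 0.767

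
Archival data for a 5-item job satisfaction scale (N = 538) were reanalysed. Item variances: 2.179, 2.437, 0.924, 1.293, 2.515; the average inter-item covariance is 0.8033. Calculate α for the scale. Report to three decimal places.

α = 0.790

Σσᵢ² = 2.179 + 2.437 + 0.924 + 1.293 + 2.515 = 9.348
Sum of the 10 distinct covariances = 10 × 0.8033 = 8.0330
total variance = Σσᵢ² + 2·Σcov = 9.348 + 2 × 8.0330 = 25.4140
α = (5/4)·(1 − 9.348/25.4140) = 0.790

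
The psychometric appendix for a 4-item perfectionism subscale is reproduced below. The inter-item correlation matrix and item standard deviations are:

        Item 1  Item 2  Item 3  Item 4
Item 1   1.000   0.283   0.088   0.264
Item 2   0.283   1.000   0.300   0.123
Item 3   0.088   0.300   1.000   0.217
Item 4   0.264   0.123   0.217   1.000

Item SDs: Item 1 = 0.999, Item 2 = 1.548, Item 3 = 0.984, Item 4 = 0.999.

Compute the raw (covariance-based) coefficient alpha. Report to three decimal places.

coefficient alpha = 0.508

Σσ²ᵢ = 0.999² + 1.548² + 0.984² + 0.999² = 5.3606
Covariances σ_ij = r_ij · s_i · s_j:
  σ(Item 1,Item 2) = 0.283 × 0.999 × 1.548 = 0.4376
  σ(Item 1,Item 3) = 0.088 × 0.999 × 0.984 = 0.0865
  σ(Item 1,Item 4) = 0.264 × 0.999 × 0.999 = 0.2635
  σ(Item 2,Item 3) = 0.300 × 1.548 × 0.984 = 0.4570
  σ(Item 2,Item 4) = 0.123 × 1.548 × 0.999 = 0.1902
  σ(Item 3,Item 4) = 0.217 × 0.984 × 0.999 = 0.2133
σ²_T = Σσ²ᵢ + 2·Σσ_ij = 5.3606 + 2 × 1.6481 = 8.6568
α = (4/3)·(1 − 5.3606/8.6568) = 0.508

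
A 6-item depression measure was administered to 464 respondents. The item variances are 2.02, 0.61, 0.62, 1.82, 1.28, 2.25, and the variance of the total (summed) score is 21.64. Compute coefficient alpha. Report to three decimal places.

ΣVar(i) = 2.02 + 0.61 + 0.62 + 1.82 + 1.28 + 2.25 = 8.60
α = (k/(k−1))·(1 − ΣVar(i)/Var(T)) = (6/5)·(1 − 8.60/21.64) = 0.723

α = 0.723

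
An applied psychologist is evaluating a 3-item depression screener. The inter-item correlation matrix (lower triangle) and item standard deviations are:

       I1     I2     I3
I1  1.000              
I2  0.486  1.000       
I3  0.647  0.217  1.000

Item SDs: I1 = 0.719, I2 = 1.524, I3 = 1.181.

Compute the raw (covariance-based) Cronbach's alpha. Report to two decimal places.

Σσ²ᵢ = 0.719² + 1.524² + 1.181² = 4.2343
Covariances σ_ij = r_ij · s_i · s_j:
  σ(I1,I2) = 0.486 × 0.719 × 1.524 = 0.5325
  σ(I1,I3) = 0.647 × 0.719 × 1.181 = 0.5494
  σ(I2,I3) = 0.217 × 1.524 × 1.181 = 0.3906
σ²_T = Σσ²ᵢ + 2·Σσ_ij = 4.2343 + 2 × 1.4725 = 7.1793
α = (3/2)·(1 − 4.2343/7.1793) = 0.62

α = 0.62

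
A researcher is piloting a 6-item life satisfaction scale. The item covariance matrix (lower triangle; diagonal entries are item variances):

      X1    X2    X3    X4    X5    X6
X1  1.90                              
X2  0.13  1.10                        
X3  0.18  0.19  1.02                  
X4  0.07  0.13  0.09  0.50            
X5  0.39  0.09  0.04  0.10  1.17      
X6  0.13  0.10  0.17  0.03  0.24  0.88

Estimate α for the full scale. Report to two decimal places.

α = 0.47

Σσᵢ² = 1.90 + 1.10 + 1.02 + 0.50 + 1.17 + 0.88 = 6.57
Sum of the distinct covariances = 2.08
Var(T) = 6.57 + 2 × 2.08 = 10.73
α = (k/(k−1))·(1 − Σσᵢ²/Var(T)) = (6/5)·(1 − 6.57/10.73) = 0.47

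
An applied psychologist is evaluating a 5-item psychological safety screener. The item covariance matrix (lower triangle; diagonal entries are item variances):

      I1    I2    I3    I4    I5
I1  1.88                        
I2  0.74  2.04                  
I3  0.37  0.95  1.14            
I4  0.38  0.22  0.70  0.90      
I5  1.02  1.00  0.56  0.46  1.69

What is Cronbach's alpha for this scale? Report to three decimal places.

Σσ²ᵢ = 1.88 + 2.04 + 1.14 + 0.90 + 1.69 = 7.65
Sum of off-diagonal covariances = 6.40
total variance = 7.65 + 2 × 6.40 = 20.45
α = (k/(k−1))·(1 − Σσ²ᵢ/total variance) = (5/4)·(1 − 7.65/20.45) = 0.782

α = 0.782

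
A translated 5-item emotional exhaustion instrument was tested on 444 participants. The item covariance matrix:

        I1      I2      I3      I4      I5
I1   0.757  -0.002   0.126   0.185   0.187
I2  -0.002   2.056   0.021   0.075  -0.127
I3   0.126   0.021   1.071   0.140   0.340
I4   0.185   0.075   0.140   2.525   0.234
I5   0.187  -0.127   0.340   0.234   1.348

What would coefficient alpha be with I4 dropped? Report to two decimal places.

Remaining items: I1, I2, I3, I5 (k = 4).
Σσ²ᵢ = 0.757 + 2.056 + 1.071 + 1.348 = 5.232
Var(T) = 5.232 + 2 × 0.545 = 6.322
α (item deleted) = (4/3)·(1 − 5.232/6.322) = 0.23

α = 0.23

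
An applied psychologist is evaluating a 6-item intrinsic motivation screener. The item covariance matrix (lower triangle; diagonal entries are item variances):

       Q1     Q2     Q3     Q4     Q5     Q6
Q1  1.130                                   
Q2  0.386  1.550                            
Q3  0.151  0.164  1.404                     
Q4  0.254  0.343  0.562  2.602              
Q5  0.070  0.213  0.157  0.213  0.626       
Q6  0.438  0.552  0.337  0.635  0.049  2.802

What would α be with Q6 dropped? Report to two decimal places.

Remaining items: Q1, Q2, Q3, Q4, Q5 (k = 5).
Σσᵢ² = 1.130 + 1.550 + 1.404 + 2.602 + 0.626 = 7.312
Var(T) = 7.312 + 2 × 2.513 = 12.338
α (item deleted) = (5/4)·(1 − 7.312/12.338) = 0.51

α = 0.51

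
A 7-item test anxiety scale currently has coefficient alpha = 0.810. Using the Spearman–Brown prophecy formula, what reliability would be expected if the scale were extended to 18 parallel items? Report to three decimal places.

Length factor m = 18/7 = 2.5714
α' = m·α / (1 + (m−1)·α)
   = 18/7 × 0.810 / (1 + (18/7 − 1) × 0.810)
   = 2.0829 / 2.2729 = 0.916

predicted reliability = 0.916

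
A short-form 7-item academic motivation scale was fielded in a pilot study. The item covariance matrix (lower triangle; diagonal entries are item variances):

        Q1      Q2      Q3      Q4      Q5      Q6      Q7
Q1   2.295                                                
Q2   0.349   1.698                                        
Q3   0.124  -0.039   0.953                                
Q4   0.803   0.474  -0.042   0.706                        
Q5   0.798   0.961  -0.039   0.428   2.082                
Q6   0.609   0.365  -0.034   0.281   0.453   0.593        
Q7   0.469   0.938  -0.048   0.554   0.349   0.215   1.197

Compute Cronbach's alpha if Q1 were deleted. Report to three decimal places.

α = 0.686

Remaining items: Q2, Q3, Q4, Q5, Q6, Q7 (k = 6).
Σσᵢ² = 1.698 + 0.953 + 0.706 + 2.082 + 0.593 + 1.197 = 7.229
σ²_total = 7.229 + 2 × 4.816 = 16.861
α (item deleted) = (6/5)·(1 − 7.229/16.861) = 0.686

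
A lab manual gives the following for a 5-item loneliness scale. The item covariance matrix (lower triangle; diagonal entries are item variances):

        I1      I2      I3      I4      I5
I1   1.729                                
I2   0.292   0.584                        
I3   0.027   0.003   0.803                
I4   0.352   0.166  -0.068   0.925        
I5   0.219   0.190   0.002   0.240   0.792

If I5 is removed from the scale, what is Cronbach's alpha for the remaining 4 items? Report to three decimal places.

Cronbach's alpha = 0.369

Remaining items: I1, I2, I3, I4 (k = 4).
sum of item variances = 1.729 + 0.584 + 0.803 + 0.925 = 4.041
σ²_total = 4.041 + 2 × 0.772 = 5.585
α (item deleted) = (4/3)·(1 − 4.041/5.585) = 0.369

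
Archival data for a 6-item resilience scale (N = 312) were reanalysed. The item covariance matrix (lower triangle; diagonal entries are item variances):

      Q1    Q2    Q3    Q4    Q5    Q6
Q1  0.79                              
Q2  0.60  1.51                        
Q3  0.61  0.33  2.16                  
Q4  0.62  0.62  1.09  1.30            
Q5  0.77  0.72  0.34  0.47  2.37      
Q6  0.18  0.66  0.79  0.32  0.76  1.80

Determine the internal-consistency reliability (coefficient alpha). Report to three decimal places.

coefficient alpha = 0.770

Σσ²ᵢ = 0.79 + 1.51 + 2.16 + 1.30 + 2.37 + 1.80 = 9.93
Sum of off-diagonal covariances = 8.88
σ²_T = 9.93 + 2 × 8.88 = 27.69
α = (k/(k−1))·(1 − Σσ²ᵢ/σ²_T) = (6/5)·(1 − 9.93/27.69) = 0.770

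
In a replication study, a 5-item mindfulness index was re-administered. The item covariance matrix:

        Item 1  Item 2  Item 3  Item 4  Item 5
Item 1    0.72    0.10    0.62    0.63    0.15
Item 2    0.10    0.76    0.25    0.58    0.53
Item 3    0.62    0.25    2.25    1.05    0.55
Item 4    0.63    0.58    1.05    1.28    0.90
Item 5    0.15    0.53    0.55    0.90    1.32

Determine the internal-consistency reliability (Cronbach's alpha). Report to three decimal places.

Σσᵢ² = 0.72 + 0.76 + 2.25 + 1.28 + 1.32 = 6.33
Σ_{i<j} σ_ij = 5.36
Var(T) = 6.33 + 2 × 5.36 = 17.05
α = (k/(k−1))·(1 − Σσᵢ²/Var(T)) = (5/4)·(1 − 6.33/17.05) = 0.786

α = 0.786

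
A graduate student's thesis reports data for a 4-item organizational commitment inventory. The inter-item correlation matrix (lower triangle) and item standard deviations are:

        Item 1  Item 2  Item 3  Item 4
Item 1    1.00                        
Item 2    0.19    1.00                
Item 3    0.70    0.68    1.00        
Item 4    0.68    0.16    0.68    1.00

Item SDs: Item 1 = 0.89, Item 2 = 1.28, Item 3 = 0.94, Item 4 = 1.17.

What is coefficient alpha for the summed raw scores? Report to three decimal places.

Σσ²ᵢ = 0.89² + 1.28² + 0.94² + 1.17² = 4.6830
Covariances σ_ij = r_ij · s_i · s_j:
  σ(Item 1,Item 2) = 0.19 × 0.89 × 1.28 = 0.2164
  σ(Item 1,Item 3) = 0.70 × 0.89 × 0.94 = 0.5856
  σ(Item 1,Item 4) = 0.68 × 0.89 × 1.17 = 0.7081
  σ(Item 2,Item 3) = 0.68 × 1.28 × 0.94 = 0.8182
  σ(Item 2,Item 4) = 0.16 × 1.28 × 1.17 = 0.2396
  σ(Item 3,Item 4) = 0.68 × 0.94 × 1.17 = 0.7479
σ²_T = Σσ²ᵢ + 2·Σσ_ij = 4.6830 + 2 × 3.3158 = 11.3146
α = (4/3)·(1 − 4.6830/11.3146) = 0.781

coefficient alpha = 0.781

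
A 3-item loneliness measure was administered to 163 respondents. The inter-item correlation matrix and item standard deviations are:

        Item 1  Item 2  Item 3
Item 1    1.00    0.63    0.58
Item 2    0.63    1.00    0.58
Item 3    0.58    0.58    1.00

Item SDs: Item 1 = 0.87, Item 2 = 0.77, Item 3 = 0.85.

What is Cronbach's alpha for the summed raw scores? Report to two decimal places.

α = 0.81

Σσ²ᵢ = 0.87² + 0.77² + 0.85² = 2.0723
Covariances σ_ij = r_ij · s_i · s_j:
  σ(Item 1,Item 2) = 0.63 × 0.87 × 0.77 = 0.4220
  σ(Item 1,Item 3) = 0.58 × 0.87 × 0.85 = 0.4289
  σ(Item 2,Item 3) = 0.58 × 0.77 × 0.85 = 0.3796
σ²_T = Σσ²ᵢ + 2·Σσ_ij = 2.0723 + 2 × 1.2305 = 4.5333
α = (3/2)·(1 − 2.0723/4.5333) = 0.81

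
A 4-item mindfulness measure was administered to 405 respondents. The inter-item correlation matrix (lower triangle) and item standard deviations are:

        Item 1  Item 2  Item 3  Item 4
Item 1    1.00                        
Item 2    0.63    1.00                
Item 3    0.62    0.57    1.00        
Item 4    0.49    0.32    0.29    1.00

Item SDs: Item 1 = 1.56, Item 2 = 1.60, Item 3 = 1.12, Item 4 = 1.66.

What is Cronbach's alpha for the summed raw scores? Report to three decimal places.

Cronbach's alpha = 0.779

Σσ²ᵢ = 1.56² + 1.60² + 1.12² + 1.66² = 9.0036
Covariances σ_ij = r_ij · s_i · s_j:
  σ(Item 1,Item 2) = 0.63 × 1.56 × 1.60 = 1.5725
  σ(Item 1,Item 3) = 0.62 × 1.56 × 1.12 = 1.0833
  σ(Item 1,Item 4) = 0.49 × 1.56 × 1.66 = 1.2689
  σ(Item 2,Item 3) = 0.57 × 1.60 × 1.12 = 1.0214
  σ(Item 2,Item 4) = 0.32 × 1.60 × 1.66 = 0.8499
  σ(Item 3,Item 4) = 0.29 × 1.12 × 1.66 = 0.5392
σ²_T = Σσ²ᵢ + 2·Σσ_ij = 9.0036 + 2 × 6.3352 = 21.6740
α = (4/3)·(1 − 9.0036/21.6740) = 0.779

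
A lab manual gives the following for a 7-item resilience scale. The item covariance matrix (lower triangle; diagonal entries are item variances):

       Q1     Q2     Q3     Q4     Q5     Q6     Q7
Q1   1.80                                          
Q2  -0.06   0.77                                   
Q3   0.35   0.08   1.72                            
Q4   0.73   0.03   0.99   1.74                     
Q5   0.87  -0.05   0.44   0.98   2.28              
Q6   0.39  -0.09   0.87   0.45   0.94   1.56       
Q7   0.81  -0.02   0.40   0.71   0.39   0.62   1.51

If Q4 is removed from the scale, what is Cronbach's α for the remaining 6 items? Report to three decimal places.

Remaining items: Q1, Q2, Q3, Q5, Q6, Q7 (k = 6).
sum of item variances = 1.80 + 0.77 + 1.72 + 2.28 + 1.56 + 1.51 = 9.64
total variance = 9.64 + 2 × 5.94 = 21.52
α (item deleted) = (6/5)·(1 − 9.64/21.52) = 0.662

α = 0.662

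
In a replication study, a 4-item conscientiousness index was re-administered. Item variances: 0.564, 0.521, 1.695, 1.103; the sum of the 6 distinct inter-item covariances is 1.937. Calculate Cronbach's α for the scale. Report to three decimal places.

Cronbach's α = 0.666

Σσ²ᵢ = 0.564 + 0.521 + 1.695 + 1.103 = 3.883
Sum of distinct covariances = 1.937
σ²_total = Σσ²ᵢ + 2·Σcov = 3.883 + 2 × 1.937 = 7.757
α = (4/3)·(1 − 3.883/7.757) = 0.666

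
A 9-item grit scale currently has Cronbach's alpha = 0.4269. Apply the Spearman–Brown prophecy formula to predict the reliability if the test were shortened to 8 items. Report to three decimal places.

Length factor m = 8/9 = 0.8889
α' = m·α / (1 − (1−m)·α)
   = 8/9 × 0.4269 / (1 − (1 − 8/9) × 0.4269)
   = 0.3795 / 0.9526 = 0.398

predicted reliability = 0.398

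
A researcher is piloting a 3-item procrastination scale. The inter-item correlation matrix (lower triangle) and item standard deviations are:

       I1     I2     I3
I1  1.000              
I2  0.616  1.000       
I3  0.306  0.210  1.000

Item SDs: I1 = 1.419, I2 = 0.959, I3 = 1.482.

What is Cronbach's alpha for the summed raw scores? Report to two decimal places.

α = 0.61

Σσ²ᵢ = 1.419² + 0.959² + 1.482² = 5.1296
Covariances σ_ij = r_ij · s_i · s_j:
  σ(I1,I2) = 0.616 × 1.419 × 0.959 = 0.8383
  σ(I1,I3) = 0.306 × 1.419 × 1.482 = 0.6435
  σ(I2,I3) = 0.210 × 0.959 × 1.482 = 0.2985
σ²_T = Σσ²ᵢ + 2·Σσ_ij = 5.1296 + 2 × 1.7803 = 8.6902
α = (3/2)·(1 − 5.1296/8.6902) = 0.61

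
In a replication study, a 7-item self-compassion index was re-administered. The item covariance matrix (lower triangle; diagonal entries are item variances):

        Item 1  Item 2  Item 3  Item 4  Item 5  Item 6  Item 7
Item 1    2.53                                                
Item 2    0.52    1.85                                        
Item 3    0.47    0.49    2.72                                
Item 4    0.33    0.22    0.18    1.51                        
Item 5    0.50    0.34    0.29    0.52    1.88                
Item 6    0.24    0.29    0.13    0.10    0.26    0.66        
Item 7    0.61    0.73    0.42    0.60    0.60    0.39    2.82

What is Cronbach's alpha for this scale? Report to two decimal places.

ΣVar(i) = 2.53 + 1.85 + 2.72 + 1.51 + 1.88 + 0.66 + 2.82 = 13.97
Σ_{i<j} σ_ij = 8.23
Var(T) = 13.97 + 2 × 8.23 = 30.43
α = (k/(k−1))·(1 − ΣVar(i)/Var(T)) = (7/6)·(1 − 13.97/30.43) = 0.63

α = 0.63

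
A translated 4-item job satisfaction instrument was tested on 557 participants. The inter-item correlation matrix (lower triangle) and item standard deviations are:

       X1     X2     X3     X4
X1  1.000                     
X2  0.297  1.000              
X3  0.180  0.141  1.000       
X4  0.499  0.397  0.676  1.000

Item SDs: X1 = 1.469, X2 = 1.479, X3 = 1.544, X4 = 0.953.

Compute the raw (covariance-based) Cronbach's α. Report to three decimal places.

Σσ²ᵢ = 1.469² + 1.479² + 1.544² + 0.953² = 7.6375
Covariances σ_ij = r_ij · s_i · s_j:
  σ(X1,X2) = 0.297 × 1.469 × 1.479 = 0.6453
  σ(X1,X3) = 0.180 × 1.469 × 1.544 = 0.4083
  σ(X1,X4) = 0.499 × 1.469 × 0.953 = 0.6986
  σ(X2,X3) = 0.141 × 1.479 × 1.544 = 0.3220
  σ(X2,X4) = 0.397 × 1.479 × 0.953 = 0.5596
  σ(X3,X4) = 0.676 × 1.544 × 0.953 = 0.9947
σ²_T = Σσ²ᵢ + 2·Σσ_ij = 7.6375 + 2 × 3.6285 = 14.8945
α = (4/3)·(1 − 7.6375/14.8945) = 0.650

Cronbach's α = 0.650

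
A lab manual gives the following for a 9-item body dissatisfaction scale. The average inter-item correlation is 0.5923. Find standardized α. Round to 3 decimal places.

standardized α = 0.929

Standardized α = k·r̄ / (1 + (k−1)·r̄) = 9 × 0.5923 / (1 + 8 × 0.5923)
  = 5.3307 / 5.7384 = 0.929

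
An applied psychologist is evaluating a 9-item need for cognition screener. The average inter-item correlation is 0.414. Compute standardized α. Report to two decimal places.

Standardized α = k·r̄ / (1 + (k−1)·r̄) = 9 × 0.414 / (1 + 8 × 0.414)
  = 3.7260 / 4.3120 = 0.86

α = 0.86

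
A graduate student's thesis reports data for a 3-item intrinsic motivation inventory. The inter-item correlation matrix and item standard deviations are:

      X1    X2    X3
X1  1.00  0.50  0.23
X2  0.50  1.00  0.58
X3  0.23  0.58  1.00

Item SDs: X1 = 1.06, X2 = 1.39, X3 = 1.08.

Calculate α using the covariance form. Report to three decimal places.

Σσ²ᵢ = 1.06² + 1.39² + 1.08² = 4.2221
Covariances σ_ij = r_ij · s_i · s_j:
  σ(X1,X2) = 0.50 × 1.06 × 1.39 = 0.7367
  σ(X1,X3) = 0.23 × 1.06 × 1.08 = 0.2633
  σ(X2,X3) = 0.58 × 1.39 × 1.08 = 0.8707
σ²_T = Σσ²ᵢ + 2·Σσ_ij = 4.2221 + 2 × 1.8707 = 7.9635
α = (3/2)·(1 − 4.2221/7.9635) = 0.705

α = 0.705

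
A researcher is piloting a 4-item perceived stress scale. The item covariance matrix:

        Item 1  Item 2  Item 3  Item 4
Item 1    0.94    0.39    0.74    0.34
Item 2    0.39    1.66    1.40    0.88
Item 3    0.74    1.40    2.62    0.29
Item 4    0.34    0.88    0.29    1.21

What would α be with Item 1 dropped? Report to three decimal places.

α = 0.725

Remaining items: Item 2, Item 3, Item 4 (k = 3).
Σσᵢ² = 1.66 + 2.62 + 1.21 = 5.49
σ²_T = 5.49 + 2 × 2.57 = 10.63
α (item deleted) = (3/2)·(1 − 5.49/10.63) = 0.725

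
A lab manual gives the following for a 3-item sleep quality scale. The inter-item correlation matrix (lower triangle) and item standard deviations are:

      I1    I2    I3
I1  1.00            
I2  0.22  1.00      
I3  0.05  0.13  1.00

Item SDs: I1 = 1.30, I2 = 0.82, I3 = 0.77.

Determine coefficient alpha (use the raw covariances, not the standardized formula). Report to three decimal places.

α = 0.298

Σσ²ᵢ = 1.30² + 0.82² + 0.77² = 2.9553
Covariances σ_ij = r_ij · s_i · s_j:
  σ(I1,I2) = 0.22 × 1.30 × 0.82 = 0.2345
  σ(I1,I3) = 0.05 × 1.30 × 0.77 = 0.0501
  σ(I2,I3) = 0.13 × 0.82 × 0.77 = 0.0821
σ²_T = Σσ²ᵢ + 2·Σσ_ij = 2.9553 + 2 × 0.3667 = 3.6887
α = (3/2)·(1 − 2.9553/3.6887) = 0.298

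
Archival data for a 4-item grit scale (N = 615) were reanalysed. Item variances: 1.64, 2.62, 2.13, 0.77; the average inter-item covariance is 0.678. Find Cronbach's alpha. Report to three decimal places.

ΣVar(i) = 1.64 + 2.62 + 2.13 + 0.77 = 7.16
Sum of the 6 distinct covariances = 6 × 0.678 = 4.068
total variance = ΣVar(i) + 2·Σcov = 7.16 + 2 × 4.068 = 15.296
α = (4/3)·(1 − 7.16/15.296) = 0.709

α = 0.709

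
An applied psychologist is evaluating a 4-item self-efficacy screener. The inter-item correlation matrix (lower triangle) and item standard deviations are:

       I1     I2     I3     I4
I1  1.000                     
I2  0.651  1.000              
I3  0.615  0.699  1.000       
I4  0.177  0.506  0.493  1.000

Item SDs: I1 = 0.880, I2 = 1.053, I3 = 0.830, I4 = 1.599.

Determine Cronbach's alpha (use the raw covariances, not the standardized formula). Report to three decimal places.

Σσ²ᵢ = 0.880² + 1.053² + 0.830² + 1.599² = 5.1289
Covariances σ_ij = r_ij · s_i · s_j:
  σ(I1,I2) = 0.651 × 0.880 × 1.053 = 0.6032
  σ(I1,I3) = 0.615 × 0.880 × 0.830 = 0.4492
  σ(I1,I4) = 0.177 × 0.880 × 1.599 = 0.2491
  σ(I2,I3) = 0.699 × 1.053 × 0.830 = 0.6109
  σ(I2,I4) = 0.506 × 1.053 × 1.599 = 0.8520
  σ(I3,I4) = 0.493 × 0.830 × 1.599 = 0.6543
σ²_T = Σσ²ᵢ + 2·Σσ_ij = 5.1289 + 2 × 3.4187 = 11.9663
α = (4/3)·(1 − 5.1289/11.9663) = 0.762

Cronbach's alpha = 0.762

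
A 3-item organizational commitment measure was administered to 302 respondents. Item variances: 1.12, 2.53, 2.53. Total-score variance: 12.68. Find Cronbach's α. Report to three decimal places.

Σσᵢ² = 1.12 + 2.53 + 2.53 = 6.18
α = (k/(k−1))·(1 − Σσᵢ²/total variance) = (3/2)·(1 − 6.18/12.68) = 0.769

α = 0.769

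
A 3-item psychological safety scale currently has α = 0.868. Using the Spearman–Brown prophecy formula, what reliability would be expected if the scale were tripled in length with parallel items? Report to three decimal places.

Length factor m = 3
α' = m·α / (1 + (m−1)·α)
   = 3 × 0.868 / (1 + (3 − 1) × 0.868)
   = 2.6040 / 2.7360 = 0.952

predicted reliability = 0.952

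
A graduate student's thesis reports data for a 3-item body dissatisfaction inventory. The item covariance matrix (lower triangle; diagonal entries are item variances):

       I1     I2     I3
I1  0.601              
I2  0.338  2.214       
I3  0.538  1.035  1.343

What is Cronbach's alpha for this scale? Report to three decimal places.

α = 0.718

ΣVar(i) = 0.601 + 2.214 + 1.343 = 4.158
Sum of the distinct covariances = 1.911
σ²_T = 4.158 + 2 × 1.911 = 7.980
α = (k/(k−1))·(1 − ΣVar(i)/σ²_T) = (3/2)·(1 − 4.158/7.980) = 0.718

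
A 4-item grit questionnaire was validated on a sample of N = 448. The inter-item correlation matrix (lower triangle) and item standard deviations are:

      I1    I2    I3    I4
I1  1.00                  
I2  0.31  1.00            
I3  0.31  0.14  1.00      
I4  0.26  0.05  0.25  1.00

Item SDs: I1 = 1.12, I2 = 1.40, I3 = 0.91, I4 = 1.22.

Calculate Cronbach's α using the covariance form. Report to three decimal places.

Cronbach's α = 0.507

Σσ²ᵢ = 1.12² + 1.40² + 0.91² + 1.22² = 5.5309
Covariances σ_ij = r_ij · s_i · s_j:
  σ(I1,I2) = 0.31 × 1.12 × 1.40 = 0.4861
  σ(I1,I3) = 0.31 × 1.12 × 0.91 = 0.3160
  σ(I1,I4) = 0.26 × 1.12 × 1.22 = 0.3553
  σ(I2,I3) = 0.14 × 1.40 × 0.91 = 0.1784
  σ(I2,I4) = 0.05 × 1.40 × 1.22 = 0.0854
  σ(I3,I4) = 0.25 × 0.91 × 1.22 = 0.2776
σ²_T = Σσ²ᵢ + 2·Σσ_ij = 5.5309 + 2 × 1.6988 = 8.9285
α = (4/3)·(1 − 5.5309/8.9285) = 0.507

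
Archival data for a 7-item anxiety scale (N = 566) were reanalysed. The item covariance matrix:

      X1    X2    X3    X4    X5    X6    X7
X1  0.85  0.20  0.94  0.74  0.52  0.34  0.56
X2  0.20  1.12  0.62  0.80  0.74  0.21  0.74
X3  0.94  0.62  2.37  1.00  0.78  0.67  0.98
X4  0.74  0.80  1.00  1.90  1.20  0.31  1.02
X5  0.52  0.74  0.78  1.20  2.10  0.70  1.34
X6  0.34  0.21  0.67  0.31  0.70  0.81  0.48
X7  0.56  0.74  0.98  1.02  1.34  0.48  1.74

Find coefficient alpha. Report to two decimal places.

Σσᵢ² = 0.85 + 1.12 + 2.37 + 1.90 + 2.10 + 0.81 + 1.74 = 10.89
Sum of the distinct covariances = 14.89
total variance = 10.89 + 2 × 14.89 = 40.67
α = (k/(k−1))·(1 − Σσᵢ²/total variance) = (7/6)·(1 − 10.89/40.67) = 0.85

α = 0.85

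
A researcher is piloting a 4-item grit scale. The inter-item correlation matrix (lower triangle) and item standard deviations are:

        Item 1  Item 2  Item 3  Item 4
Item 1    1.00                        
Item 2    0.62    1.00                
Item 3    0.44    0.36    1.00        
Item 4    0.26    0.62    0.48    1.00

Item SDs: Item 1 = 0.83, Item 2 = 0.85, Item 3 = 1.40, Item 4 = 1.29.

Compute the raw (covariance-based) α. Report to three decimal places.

α = 0.746

Σσ²ᵢ = 0.83² + 0.85² + 1.40² + 1.29² = 5.0355
Covariances σ_ij = r_ij · s_i · s_j:
  σ(Item 1,Item 2) = 0.62 × 0.83 × 0.85 = 0.4374
  σ(Item 1,Item 3) = 0.44 × 0.83 × 1.40 = 0.5113
  σ(Item 1,Item 4) = 0.26 × 0.83 × 1.29 = 0.2784
  σ(Item 2,Item 3) = 0.36 × 0.85 × 1.40 = 0.4284
  σ(Item 2,Item 4) = 0.62 × 0.85 × 1.29 = 0.6798
  σ(Item 3,Item 4) = 0.48 × 1.40 × 1.29 = 0.8669
σ²_T = Σσ²ᵢ + 2·Σσ_ij = 5.0355 + 2 × 3.2022 = 11.4399
α = (4/3)·(1 − 5.0355/11.4399) = 0.746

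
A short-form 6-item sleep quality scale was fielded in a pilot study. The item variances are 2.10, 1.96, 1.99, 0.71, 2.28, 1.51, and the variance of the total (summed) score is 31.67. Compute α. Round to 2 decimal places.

sum of item variances = 2.10 + 1.96 + 1.99 + 0.71 + 2.28 + 1.51 = 10.55
α = (k/(k−1))·(1 − sum of item variances/σ²_total) = (6/5)·(1 − 10.55/31.67) = 0.80

α = 0.80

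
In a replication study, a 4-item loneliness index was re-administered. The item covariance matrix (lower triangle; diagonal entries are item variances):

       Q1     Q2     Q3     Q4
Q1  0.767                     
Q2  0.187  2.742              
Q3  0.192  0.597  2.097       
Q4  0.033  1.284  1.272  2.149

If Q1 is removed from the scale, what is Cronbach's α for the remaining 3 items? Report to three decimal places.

Remaining items: Q2, Q3, Q4 (k = 3).
ΣVar(i) = 2.742 + 2.097 + 2.149 = 6.988
Var(T) = 6.988 + 2 × 3.153 = 13.294
α (item deleted) = (3/2)·(1 − 6.988/13.294) = 0.712

α = 0.712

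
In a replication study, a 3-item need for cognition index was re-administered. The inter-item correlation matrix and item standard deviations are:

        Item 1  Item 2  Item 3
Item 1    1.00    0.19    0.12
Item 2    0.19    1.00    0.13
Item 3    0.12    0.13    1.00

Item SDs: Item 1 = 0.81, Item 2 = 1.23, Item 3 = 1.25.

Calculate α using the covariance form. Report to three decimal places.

α = 0.322

Σσ²ᵢ = 0.81² + 1.23² + 1.25² = 3.7315
Covariances σ_ij = r_ij · s_i · s_j:
  σ(Item 1,Item 2) = 0.19 × 0.81 × 1.23 = 0.1893
  σ(Item 1,Item 3) = 0.12 × 0.81 × 1.25 = 0.1215
  σ(Item 2,Item 3) = 0.13 × 1.23 × 1.25 = 0.1999
σ²_T = Σσ²ᵢ + 2·Σσ_ij = 3.7315 + 2 × 0.5107 = 4.7529
α = (3/2)·(1 − 3.7315/4.7529) = 0.322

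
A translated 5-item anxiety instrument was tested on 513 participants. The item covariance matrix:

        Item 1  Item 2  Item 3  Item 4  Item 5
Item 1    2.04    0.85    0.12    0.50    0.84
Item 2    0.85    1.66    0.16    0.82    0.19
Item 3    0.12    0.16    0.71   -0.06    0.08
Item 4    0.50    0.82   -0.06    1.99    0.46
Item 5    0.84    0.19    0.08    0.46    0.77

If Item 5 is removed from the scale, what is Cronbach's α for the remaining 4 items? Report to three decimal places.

Remaining items: Item 1, Item 2, Item 3, Item 4 (k = 4).
sum of item variances = 2.04 + 1.66 + 0.71 + 1.99 = 6.40
Var(T) = 6.40 + 2 × 2.39 = 11.18
α (item deleted) = (4/3)·(1 − 6.40/11.18) = 0.570

α = 0.570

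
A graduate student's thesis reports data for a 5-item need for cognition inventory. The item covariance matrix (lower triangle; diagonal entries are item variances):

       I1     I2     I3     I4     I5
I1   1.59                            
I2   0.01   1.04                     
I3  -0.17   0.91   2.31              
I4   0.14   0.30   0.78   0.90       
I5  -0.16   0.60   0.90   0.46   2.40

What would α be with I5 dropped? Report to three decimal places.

Remaining items: I1, I2, I3, I4 (k = 4).
ΣVar(i) = 1.59 + 1.04 + 2.31 + 0.90 = 5.84
Var(T) = 5.84 + 2 × 1.97 = 9.78
α (item deleted) = (4/3)·(1 − 5.84/9.78) = 0.537

α = 0.537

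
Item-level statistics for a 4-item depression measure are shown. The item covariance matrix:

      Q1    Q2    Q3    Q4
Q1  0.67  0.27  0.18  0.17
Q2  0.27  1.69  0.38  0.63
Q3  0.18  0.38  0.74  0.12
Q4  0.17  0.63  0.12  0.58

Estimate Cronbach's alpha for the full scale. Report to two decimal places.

Σσᵢ² = 0.67 + 1.69 + 0.74 + 0.58 = 3.68
Sum of the distinct covariances = 1.75
Var(T) = 3.68 + 2 × 1.75 = 7.18
α = (k/(k−1))·(1 − Σσᵢ²/Var(T)) = (4/3)·(1 − 3.68/7.18) = 0.65

α = 0.65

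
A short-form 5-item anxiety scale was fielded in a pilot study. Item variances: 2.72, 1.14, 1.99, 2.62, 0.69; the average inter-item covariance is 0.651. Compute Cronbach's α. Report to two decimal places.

α = 0.73

ΣVar(i) = 2.72 + 1.14 + 1.99 + 2.62 + 0.69 = 9.16
Sum of the 10 distinct covariances = 10 × 0.651 = 6.510
σ²_T = ΣVar(i) + 2·Σcov = 9.16 + 2 × 6.510 = 22.180
α = (5/4)·(1 − 9.16/22.180) = 0.73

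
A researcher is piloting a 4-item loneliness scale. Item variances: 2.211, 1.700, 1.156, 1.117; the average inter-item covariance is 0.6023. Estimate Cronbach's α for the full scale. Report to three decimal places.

α = 0.719

ΣVar(i) = 2.211 + 1.700 + 1.156 + 1.117 = 6.184
Sum of the 6 distinct covariances = 6 × 0.6023 = 3.6138
total variance = ΣVar(i) + 2·Σcov = 6.184 + 2 × 3.6138 = 13.4116
α = (4/3)·(1 − 6.184/13.4116) = 0.719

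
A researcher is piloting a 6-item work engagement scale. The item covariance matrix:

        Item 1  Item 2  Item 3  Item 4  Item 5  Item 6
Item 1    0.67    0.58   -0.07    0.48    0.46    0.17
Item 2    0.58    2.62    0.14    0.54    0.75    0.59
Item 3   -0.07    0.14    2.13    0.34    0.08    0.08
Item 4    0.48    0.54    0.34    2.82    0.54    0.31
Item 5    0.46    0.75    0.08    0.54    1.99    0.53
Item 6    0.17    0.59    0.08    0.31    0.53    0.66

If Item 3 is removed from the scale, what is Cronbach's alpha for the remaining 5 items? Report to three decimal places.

Remaining items: Item 1, Item 2, Item 4, Item 5, Item 6 (k = 5).
Σσ²ᵢ = 0.67 + 2.62 + 2.82 + 1.99 + 0.66 = 8.76
total variance = 8.76 + 2 × 4.95 = 18.66
α (item deleted) = (5/4)·(1 − 8.76/18.66) = 0.663

Cronbach's alpha = 0.663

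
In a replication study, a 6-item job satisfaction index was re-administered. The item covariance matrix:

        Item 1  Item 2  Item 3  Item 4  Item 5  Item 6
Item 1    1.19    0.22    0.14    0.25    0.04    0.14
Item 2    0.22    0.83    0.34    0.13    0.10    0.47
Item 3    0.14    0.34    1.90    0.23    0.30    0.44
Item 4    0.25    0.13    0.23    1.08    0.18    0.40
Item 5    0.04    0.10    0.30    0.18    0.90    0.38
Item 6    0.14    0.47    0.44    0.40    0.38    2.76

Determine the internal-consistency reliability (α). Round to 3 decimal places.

sum of item variances = 1.19 + 0.83 + 1.90 + 1.08 + 0.90 + 2.76 = 8.66
Σ_{i<j} σ_ij = 3.76
Var(T) = 8.66 + 2 × 3.76 = 16.18
α = (k/(k−1))·(1 − sum of item variances/Var(T)) = (6/5)·(1 − 8.66/16.18) = 0.558

α = 0.558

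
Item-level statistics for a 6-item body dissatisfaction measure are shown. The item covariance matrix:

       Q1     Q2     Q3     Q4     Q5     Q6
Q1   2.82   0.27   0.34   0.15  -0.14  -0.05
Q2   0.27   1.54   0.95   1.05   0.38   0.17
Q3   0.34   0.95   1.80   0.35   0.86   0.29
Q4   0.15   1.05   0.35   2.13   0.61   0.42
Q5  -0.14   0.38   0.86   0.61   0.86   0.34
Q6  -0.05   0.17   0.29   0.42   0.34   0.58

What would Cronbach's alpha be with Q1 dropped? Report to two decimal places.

α = 0.76

Remaining items: Q2, Q3, Q4, Q5, Q6 (k = 5).
ΣVar(i) = 1.54 + 1.80 + 2.13 + 0.86 + 0.58 = 6.91
total variance = 6.91 + 2 × 5.42 = 17.75
α (item deleted) = (5/4)·(1 − 6.91/17.75) = 0.76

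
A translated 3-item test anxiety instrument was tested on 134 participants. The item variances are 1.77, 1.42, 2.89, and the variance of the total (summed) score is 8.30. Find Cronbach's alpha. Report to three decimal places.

Σσᵢ² = 1.77 + 1.42 + 2.89 = 6.08
α = (k/(k−1))·(1 − Σσᵢ²/σ²_T) = (3/2)·(1 − 6.08/8.30) = 0.401

Cronbach's alpha = 0.401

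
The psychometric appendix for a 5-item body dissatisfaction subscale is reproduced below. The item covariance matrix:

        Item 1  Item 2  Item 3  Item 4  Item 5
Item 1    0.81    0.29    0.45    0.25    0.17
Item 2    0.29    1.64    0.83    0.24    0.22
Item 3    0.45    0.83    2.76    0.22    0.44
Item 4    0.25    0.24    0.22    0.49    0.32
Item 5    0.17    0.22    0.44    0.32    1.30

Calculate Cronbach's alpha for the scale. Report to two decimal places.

α = 0.62

Σσ²ᵢ = 0.81 + 1.64 + 2.76 + 0.49 + 1.30 = 7.00
Sum of the distinct covariances = 3.43
σ²_T = 7.00 + 2 × 3.43 = 13.86
α = (k/(k−1))·(1 − Σσ²ᵢ/σ²_T) = (5/4)·(1 − 7.00/13.86) = 0.62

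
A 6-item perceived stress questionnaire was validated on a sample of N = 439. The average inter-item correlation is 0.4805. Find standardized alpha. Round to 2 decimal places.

Standardized α = k·r̄ / (1 + (k−1)·r̄) = 6 × 0.4805 / (1 + 5 × 0.4805)
  = 2.8830 / 3.4025 = 0.85

α = 0.85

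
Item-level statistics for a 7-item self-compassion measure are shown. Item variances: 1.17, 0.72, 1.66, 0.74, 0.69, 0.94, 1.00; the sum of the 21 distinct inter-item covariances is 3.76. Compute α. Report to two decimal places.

sum of item variances = 1.17 + 0.72 + 1.66 + 0.74 + 0.69 + 0.94 + 1.00 = 6.92
Sum of distinct covariances = 3.76
Var(T) = sum of item variances + 2·Σcov = 6.92 + 2 × 3.76 = 14.44
α = (7/6)·(1 − 6.92/14.44) = 0.61

α = 0.61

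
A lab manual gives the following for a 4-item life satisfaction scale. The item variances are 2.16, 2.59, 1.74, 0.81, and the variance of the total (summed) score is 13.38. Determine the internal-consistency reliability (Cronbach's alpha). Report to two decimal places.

α = 0.61

Σσ²ᵢ = 2.16 + 2.59 + 1.74 + 0.81 = 7.30
α = (k/(k−1))·(1 − Σσ²ᵢ/σ²_total) = (4/3)·(1 − 7.30/13.38) = 0.61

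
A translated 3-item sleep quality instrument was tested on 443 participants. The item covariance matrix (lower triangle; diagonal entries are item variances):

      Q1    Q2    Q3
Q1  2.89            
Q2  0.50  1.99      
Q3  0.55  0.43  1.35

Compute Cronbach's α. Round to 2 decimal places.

α = 0.48

ΣVar(i) = 2.89 + 1.99 + 1.35 = 6.23
Σ_{i<j} σ_ij = 1.48
total variance = 6.23 + 2 × 1.48 = 9.19
α = (k/(k−1))·(1 − ΣVar(i)/total variance) = (3/2)·(1 − 6.23/9.19) = 0.48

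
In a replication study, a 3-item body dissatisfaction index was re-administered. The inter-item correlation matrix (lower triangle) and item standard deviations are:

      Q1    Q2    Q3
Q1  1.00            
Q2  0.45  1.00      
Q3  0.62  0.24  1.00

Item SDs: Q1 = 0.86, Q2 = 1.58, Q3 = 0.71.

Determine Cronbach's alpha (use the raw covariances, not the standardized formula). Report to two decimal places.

Cronbach's alpha = 0.60

Σσ²ᵢ = 0.86² + 1.58² + 0.71² = 3.7401
Covariances σ_ij = r_ij · s_i · s_j:
  σ(Q1,Q2) = 0.45 × 0.86 × 1.58 = 0.6115
  σ(Q1,Q3) = 0.62 × 0.86 × 0.71 = 0.3786
  σ(Q2,Q3) = 0.24 × 1.58 × 0.71 = 0.2692
σ²_T = Σσ²ᵢ + 2·Σσ_ij = 3.7401 + 2 × 1.2593 = 6.2587
α = (3/2)·(1 − 3.7401/6.2587) = 0.60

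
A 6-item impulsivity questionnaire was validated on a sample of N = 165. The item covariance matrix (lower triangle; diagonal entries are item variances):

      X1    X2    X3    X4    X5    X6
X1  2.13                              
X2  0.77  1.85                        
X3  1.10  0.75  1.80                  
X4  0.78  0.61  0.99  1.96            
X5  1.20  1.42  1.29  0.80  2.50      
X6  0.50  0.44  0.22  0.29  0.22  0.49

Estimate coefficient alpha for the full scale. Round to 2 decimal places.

α = 0.82

Σσ²ᵢ = 2.13 + 1.85 + 1.80 + 1.96 + 2.50 + 0.49 = 10.73
Σ_{i<j} σ_ij = 11.38
Var(T) = 10.73 + 2 × 11.38 = 33.49
α = (k/(k−1))·(1 − Σσ²ᵢ/Var(T)) = (6/5)·(1 − 10.73/33.49) = 0.82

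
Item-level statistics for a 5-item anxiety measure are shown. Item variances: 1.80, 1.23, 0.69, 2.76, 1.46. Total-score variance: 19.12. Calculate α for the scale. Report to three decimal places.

α = 0.731

Σσ²ᵢ = 1.80 + 1.23 + 0.69 + 2.76 + 1.46 = 7.94
α = (k/(k−1))·(1 − Σσ²ᵢ/σ²_T) = (5/4)·(1 − 7.94/19.12) = 0.731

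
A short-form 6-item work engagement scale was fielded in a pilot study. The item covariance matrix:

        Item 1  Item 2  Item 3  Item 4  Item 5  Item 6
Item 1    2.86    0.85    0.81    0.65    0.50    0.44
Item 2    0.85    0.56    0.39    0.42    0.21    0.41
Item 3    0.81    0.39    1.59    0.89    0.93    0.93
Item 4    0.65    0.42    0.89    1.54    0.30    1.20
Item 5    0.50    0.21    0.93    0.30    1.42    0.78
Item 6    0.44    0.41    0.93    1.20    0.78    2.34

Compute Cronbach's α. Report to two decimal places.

ΣVar(i) = 2.86 + 0.56 + 1.59 + 1.54 + 1.42 + 2.34 = 10.31
Σ_{i<j} σ_ij = 9.71
σ²_T = 10.31 + 2 × 9.71 = 29.73
α = (k/(k−1))·(1 − ΣVar(i)/σ²_T) = (6/5)·(1 − 10.31/29.73) = 0.78

Cronbach's α = 0.78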